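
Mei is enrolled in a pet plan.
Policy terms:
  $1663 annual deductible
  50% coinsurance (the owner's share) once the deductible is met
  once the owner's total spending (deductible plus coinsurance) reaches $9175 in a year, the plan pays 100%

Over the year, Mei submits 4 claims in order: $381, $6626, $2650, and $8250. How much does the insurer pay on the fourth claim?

$4735

Claim 1 — $381: entire amount goes to the deductible. Owner owes $381 (running OOP $381). Insurer: $381 − $381 = $0.
Claim 2 — $6626: $1282 finishes the deductible; $5344 goes to coinsurance; 50% of $5344 = $2672. Cost to owner: $3954. OOP to date $4335. Insurer: $6626 − $3954 = $2672.
Claim 3 — $2650: deductible met; 50% of $2650 = $1325. Owner owes $1325 (running OOP $5660). Insurer: $2650 − $1325 = $1325.
Claim 4 — $8250: deductible met; 50% of $8250 = $4125. That would push OOP to $9785, over the $9175 cap, so owner pays $9175 − $5660 = $3515. Insurer: $8250 − $3515 = $4735.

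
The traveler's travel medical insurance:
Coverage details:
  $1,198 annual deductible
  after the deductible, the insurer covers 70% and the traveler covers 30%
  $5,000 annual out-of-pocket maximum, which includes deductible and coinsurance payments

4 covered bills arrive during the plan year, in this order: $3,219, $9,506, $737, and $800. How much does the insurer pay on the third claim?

Bill 1, $3,219: $1,198 finishes the deductible; $2,021 goes to coinsurance; traveler's 30% is $606.30. Traveler pays $1,804.30; OOP now $1,804.30. Plan pays $3,219 − $1,804.30 = $1,414.70.
Bill 2, $9,506: deductible met; 30% of $9,506 = $2,851.80. Traveler owes $2,851.80 (running OOP $4,656.10). Insurer: $9,506 − $2,851.80 = $6,654.20.
Bill 3, $737: deductible met; 30% of $737 = $221.10. Traveler pays $221.10; OOP now $4,877.20. Plan pays $737 − $221.10 = $515.90.

$515.90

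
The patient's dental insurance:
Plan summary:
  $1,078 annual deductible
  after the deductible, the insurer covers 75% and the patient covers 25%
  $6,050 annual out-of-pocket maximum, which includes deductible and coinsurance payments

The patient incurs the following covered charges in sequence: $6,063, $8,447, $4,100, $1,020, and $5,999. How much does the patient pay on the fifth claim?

$334

Claim 1 ($6,063): $1,078 finishes the deductible; $4,985 goes to coinsurance; patient's 25% is $1,246.25. Cost to patient: $2,324.25. OOP to date $2,324.25.
Claim 2 ($8,447): deductible met; 25% of $8,447 = $2,111.75. Cost to patient: $2,111.75. OOP to date $4,436.
Claim 3 ($4,100): deductible met; 25% of $4,100 = $1,025. Cost to patient: $1,025. OOP to date $5,461.
Claim 4 ($1,020): 25% coinsurance on $1,020 = $255. Cost to patient: $255. OOP to date $5,716.
Claim 5 ($5,999): 25% coinsurance on $5,999 = $1,499.75. OOP would hit $7,215.75 > $6,050, so the cap limits the patient to $6,050 − $5,716 = $334.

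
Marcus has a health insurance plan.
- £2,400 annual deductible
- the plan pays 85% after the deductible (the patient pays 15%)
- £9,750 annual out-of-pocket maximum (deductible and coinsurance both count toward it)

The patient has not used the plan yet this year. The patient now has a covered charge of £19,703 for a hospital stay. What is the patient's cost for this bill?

£4,995.45

Nothing has been paid toward the £2,400 deductible, so the first £2,400 of this charge is applied there.
That leaves £19,703 − £2,400 = £17,303 for coinsurance.
15% of £17,303 = £2,595.45 falls to the patient.
That puts the patient's cost at £2,400 + £2,595.45 = £4,995.45 before any cap.
Total out-of-pocket so far would be £0 + £4,995.45 = £4,995.45, below the £9,750 cap — no reduction.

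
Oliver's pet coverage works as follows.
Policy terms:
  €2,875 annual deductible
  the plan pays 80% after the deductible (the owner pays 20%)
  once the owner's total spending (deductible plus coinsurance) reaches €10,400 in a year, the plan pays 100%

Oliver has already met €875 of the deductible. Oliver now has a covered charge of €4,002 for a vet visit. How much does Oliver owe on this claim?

Remaining deductible: €2,875 − €875 = €2,000.
The remaining €2,002 (= €4,002 − €2,000) moves to coinsurance.
20% of €2,002 = €400.40 falls to the owner.
Owner responsibility before any cap: €2,000 + €400.40 = €2,400.40.
Year-to-date out-of-pocket becomes €875 + €2,400.40 = €3,275.40, still under the €10,400 maximum, so no cap applies.

€2,400.40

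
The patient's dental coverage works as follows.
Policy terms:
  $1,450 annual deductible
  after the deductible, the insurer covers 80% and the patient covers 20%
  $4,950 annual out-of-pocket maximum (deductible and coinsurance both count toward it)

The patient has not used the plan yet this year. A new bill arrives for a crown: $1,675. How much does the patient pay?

The full $1,450 deductible is still open; $1,450 of this bill applies to it.
That leaves $1,675 − $1,450 = $225 for coinsurance.
Coinsurance: $225 × 20% = $45.
That puts the patient's cost at $1,450 + $45 = $1,495 before any cap.
Cumulative spending $0 + $1,495 = $1,495 stays under the $4,950 maximum.

$1,495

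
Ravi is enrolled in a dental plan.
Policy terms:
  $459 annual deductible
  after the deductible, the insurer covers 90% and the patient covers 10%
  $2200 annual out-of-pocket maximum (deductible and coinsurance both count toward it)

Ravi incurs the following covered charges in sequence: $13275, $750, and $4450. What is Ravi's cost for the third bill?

Claim 1 — $13275: $459 to deductible, leaving $12816; 10% of $12816 = $1281.60. Patient owes $1740.60 (running OOP $1740.60).
Claim 2 — $750: deductible already satisfied, so patient's share is 10% × $750 = $75. Patient pays $75; OOP now $1815.60.
Claim 3 — $4450: deductible already satisfied, so patient's share is 10% × $4450 = $445. Adding that to $1815.60 gives $2260.60, past the $2200 cap; patient pays only $2200 − $1815.60 = $384.40.

$384.40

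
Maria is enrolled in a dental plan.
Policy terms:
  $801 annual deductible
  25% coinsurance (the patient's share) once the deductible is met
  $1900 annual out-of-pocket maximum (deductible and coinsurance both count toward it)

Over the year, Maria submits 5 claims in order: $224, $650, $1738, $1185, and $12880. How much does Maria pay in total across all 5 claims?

Claim 1 ($224): entire amount goes to the deductible. Patient pays $224; OOP now $224.
Claim 2 ($650): $577 finishes the deductible; $73 goes to coinsurance; coinsurance $73 × 25% = $18.25. Patient pays $595.25; OOP now $819.25.
Claim 3 ($1738): deductible met; 25% of $1738 = $434.50. Cost to patient: $434.50. OOP to date $1253.75.
Claim 4 ($1185): 25% coinsurance on $1185 = $296.25. Patient owes $296.25 (running OOP $1550).
Claim 5 ($12880): deductible already satisfied, so patient's share is 25% × $12880 = $3220. Adding that to $1550 gives $4770, past the $1900 cap; patient pays only $1900 − $1550 = $350.
Summing the patient's payments: $224 + $595.25 + $434.50 + $296.25 + $350 = $1900.

$1900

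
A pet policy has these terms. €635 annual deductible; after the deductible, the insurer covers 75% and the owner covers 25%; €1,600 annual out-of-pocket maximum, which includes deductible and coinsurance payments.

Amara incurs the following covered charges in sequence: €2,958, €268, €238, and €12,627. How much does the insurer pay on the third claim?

Bill 1, €2,958: €635 finishes the deductible; €2,323 goes to coinsurance; coinsurance €2,323 × 25% = €580.75. Owner pays €1,215.75; OOP now €1,215.75. Plan pays €2,958 − €1,215.75 = €1,742.25.
Bill 2, €268: 25% coinsurance on €268 = €67. Owner owes €67 (running OOP €1,282.75). Insurer: €268 − €67 = €201.
Bill 3, €238: deductible met; 25% of €238 = €59.50. Cost to owner: €59.50. OOP to date €1,342.25. Plan pays €238 − €59.50 = €178.50.

€178.50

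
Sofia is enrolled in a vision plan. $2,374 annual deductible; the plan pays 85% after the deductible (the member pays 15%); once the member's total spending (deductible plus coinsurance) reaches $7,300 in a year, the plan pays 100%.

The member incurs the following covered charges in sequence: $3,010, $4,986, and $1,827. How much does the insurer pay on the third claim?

Claim 1 ($3,010): deductible takes $2,374, $636 remains; coinsurance $636 × 15% = $95.40. Member owes $2,469.40 (running OOP $2,469.40). Insurer: $3,010 − $2,469.40 = $540.60.
Claim 2 ($4,986): deductible met; 15% of $4,986 = $747.90. Member owes $747.90 (running OOP $3,217.30). Plan pays $4,986 − $747.90 = $4,238.10.
Claim 3 ($1,827): deductible already satisfied, so member's share is 15% × $1,827 = $274.05. Member owes $274.05 (running OOP $3,491.35). Plan pays $1,827 − $274.05 = $1,552.95.

$1,552.95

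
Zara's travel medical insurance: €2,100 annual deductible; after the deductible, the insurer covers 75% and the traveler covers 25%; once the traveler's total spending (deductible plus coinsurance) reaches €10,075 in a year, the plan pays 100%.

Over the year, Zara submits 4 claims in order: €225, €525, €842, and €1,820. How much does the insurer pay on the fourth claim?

Bill 1, €225: all of it applies to the deductible. Cost to traveler: €225. OOP to date €225. Insurer: €225 − €225 = €0.
Bill 2, €525: entire amount goes to the deductible. Cost to traveler: €525. OOP to date €750. Insurer: €525 − €525 = €0.
Bill 3, €842: all of it applies to the deductible. Traveler owes €842 (running OOP €1,592). Insurer: €842 − €842 = €0.
Bill 4, €1,820: deductible takes €508, €1,312 remains; coinsurance €1,312 × 25% = €328. Traveler owes €836 (running OOP €2,428). Insurer: €1,820 − €836 = €984.

€984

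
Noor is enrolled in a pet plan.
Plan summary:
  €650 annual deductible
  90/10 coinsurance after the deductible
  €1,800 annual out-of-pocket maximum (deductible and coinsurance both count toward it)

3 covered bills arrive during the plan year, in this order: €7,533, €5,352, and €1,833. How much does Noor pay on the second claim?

#1 (€7,533): €650 to deductible, leaving €6,883; owner's 10% is €688.30. Owner pays €1,338.30; OOP now €1,338.30.
#2 (€5,352): deductible met; 10% of €5,352 = €535.20. Adding that to €1,338.30 gives €1,873.50, past the €1,800 cap; owner pays only €1,800 − €1,338.30 = €461.70.

€461.70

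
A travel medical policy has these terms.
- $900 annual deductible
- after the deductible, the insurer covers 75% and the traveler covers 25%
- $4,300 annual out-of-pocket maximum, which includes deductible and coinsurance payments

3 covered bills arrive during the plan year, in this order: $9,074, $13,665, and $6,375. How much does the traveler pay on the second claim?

$1,356.50

Claim 1 ($9,074): $900 to deductible, leaving $8,174; 25% of $8,174 = $2,043.50. Cost to traveler: $2,943.50. OOP to date $2,943.50.
Claim 2 ($13,665): deductible met; 25% of $13,665 = $3,416.25. That would push OOP to $6,359.75, over the $4,300 cap, so traveler pays $4,300 − $2,943.50 = $1,356.50.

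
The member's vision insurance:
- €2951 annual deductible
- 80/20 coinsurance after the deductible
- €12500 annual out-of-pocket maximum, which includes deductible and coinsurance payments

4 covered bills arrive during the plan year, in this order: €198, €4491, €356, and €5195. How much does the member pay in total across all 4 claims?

€4408.80

Claim 1 (€198): all of it applies to the deductible. Member owes €198 (running OOP €198).
Claim 2 (€4491): €2753 finishes the deductible; €1738 goes to coinsurance; member's 20% is €347.60. Cost to member: €3100.60. OOP to date €3298.60.
Claim 3 (€356): deductible already satisfied, so member's share is 20% × €356 = €71.20. Member owes €71.20 (running OOP €3369.80).
Claim 4 (€5195): 20% coinsurance on €5195 = €1039. Cost to member: €1039. OOP to date €4408.80.
Total paid by the member: €198 + €3100.60 + €71.20 + €1039 = €4408.80.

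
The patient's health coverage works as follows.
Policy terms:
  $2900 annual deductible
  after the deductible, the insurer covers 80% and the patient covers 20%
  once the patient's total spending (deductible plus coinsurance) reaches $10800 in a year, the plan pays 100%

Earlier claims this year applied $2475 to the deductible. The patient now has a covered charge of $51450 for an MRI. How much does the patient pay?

Deductible still to meet: $2900 − $2475 = $425.
The remaining $51025 (= $51450 − $425) moves to coinsurance.
20% of $51025 = $10205 falls to the patient.
That puts the patient's cost at $425 + $10205 = $10630 before any cap.
Year-to-date out-of-pocket would reach $2475 + $10630 = $13105, above the $10800 maximum, so the patient pays only $10800 − $2475 = $8325.

$8325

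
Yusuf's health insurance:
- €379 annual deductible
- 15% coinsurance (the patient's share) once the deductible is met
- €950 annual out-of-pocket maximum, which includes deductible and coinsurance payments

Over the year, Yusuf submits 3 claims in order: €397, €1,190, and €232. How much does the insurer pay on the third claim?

€197.20

Claim 1 (€397): €379 to deductible, leaving €18; coinsurance €18 × 15% = €2.70. Patient owes €381.70 (running OOP €381.70). Insurer: €397 − €381.70 = €15.30.
Claim 2 (€1,190): deductible already satisfied, so patient's share is 15% × €1,190 = €178.50. Patient pays €178.50; OOP now €560.20. Insurer: €1,190 − €178.50 = €1,011.50.
Claim 3 (€232): 15% coinsurance on €232 = €34.80. Patient owes €34.80 (running OOP €595). Plan pays €232 − €34.80 = €197.20.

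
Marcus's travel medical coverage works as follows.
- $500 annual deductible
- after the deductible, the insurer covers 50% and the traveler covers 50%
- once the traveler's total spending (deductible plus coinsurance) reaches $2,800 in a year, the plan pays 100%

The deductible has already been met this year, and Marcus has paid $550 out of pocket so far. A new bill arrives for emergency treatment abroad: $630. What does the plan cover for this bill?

$315

The deductible is already satisfied, so the full bill goes to coinsurance.
Coinsurance: $630 × 50% = $315.
Year-to-date out-of-pocket becomes $550 + $315 = $865, still under the $2,800 maximum, so no cap applies.
Insurer pays the balance: $630 − $315 = $315.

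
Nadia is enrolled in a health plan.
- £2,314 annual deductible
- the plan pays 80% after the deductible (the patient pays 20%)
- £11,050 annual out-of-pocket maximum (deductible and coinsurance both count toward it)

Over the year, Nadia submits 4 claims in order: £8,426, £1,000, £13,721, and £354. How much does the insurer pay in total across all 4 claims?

Bill 1, £8,426: £2,314 finishes the deductible; £6,112 goes to coinsurance; 20% of £6,112 = £1,222.40. Patient owes £3,536.40 (running OOP £3,536.40). Plan pays £8,426 − £3,536.40 = £4,889.60.
Bill 2, £1,000: deductible met; 20% of £1,000 = £200. Cost to patient: £200. OOP to date £3,736.40. Plan pays £1,000 − £200 = £800.
Bill 3, £13,721: deductible already satisfied, so patient's share is 20% × £13,721 = £2,744.20. Patient pays £2,744.20; OOP now £6,480.60. Insurer: £13,721 − £2,744.20 = £10,976.80.
Bill 4, £354: 20% coinsurance on £354 = £70.80. Cost to patient: £70.80. OOP to date £6,551.40. Insurer: £354 − £70.80 = £283.20.
Insurer total: £4,889.60 + £800 + £10,976.80 + £283.20 = £16,949.60.

£16,949.60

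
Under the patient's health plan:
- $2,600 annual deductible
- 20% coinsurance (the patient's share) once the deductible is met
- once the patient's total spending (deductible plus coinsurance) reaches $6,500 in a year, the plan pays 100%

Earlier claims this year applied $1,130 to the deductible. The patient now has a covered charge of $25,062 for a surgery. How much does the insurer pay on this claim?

Remaining deductible: $2,600 − $1,130 = $1,470.
That leaves $25,062 − $1,470 = $23,592 for coinsurance.
Patient's 20% share of $23,592 is $4,718.40.
That puts the patient's cost at $1,470 + $4,718.40 = $6,188.40 before any cap.
Adding $6,188.40 to the $1,130 already spent would give $7,318.40, which exceeds the $6,500 cap; the patient pays just $6,500 − $1,130 = $5,370.
Insurer pays the balance: $25,062 − $5,370 = $19,692.

$19,692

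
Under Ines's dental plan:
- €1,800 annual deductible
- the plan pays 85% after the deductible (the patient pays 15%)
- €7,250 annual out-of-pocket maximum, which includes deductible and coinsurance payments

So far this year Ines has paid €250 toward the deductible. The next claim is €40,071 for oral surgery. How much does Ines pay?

€7,000

€250 of the €1,800 deductible is already met, leaving €1,550.
The remaining €38,521 (= €40,071 − €1,550) moves to coinsurance.
Patient's 15% share of €38,521 is €5,778.15.
So the patient owes €1,550 + €5,778.15 = €7,328.15 before any cap.
That would bring total out-of-pocket to €7,578.15, past the €7,250 cap. The patient is capped at €7,250 − €250 = €7,000 on this claim.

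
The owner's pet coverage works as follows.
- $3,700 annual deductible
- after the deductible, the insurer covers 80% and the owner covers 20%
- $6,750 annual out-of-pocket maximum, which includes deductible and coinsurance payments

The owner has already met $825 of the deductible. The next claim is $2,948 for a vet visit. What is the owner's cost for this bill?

$2,889.60

$825 of the $3,700 deductible is already met, leaving $2,875.
The remaining $73 (= $2,948 − $2,875) moves to coinsurance.
Owner's 20% share of $73 is $14.60.
So the owner owes $2,875 + $14.60 = $2,889.60 before any cap.
Year-to-date out-of-pocket becomes $825 + $2,889.60 = $3,714.60, still under the $6,750 maximum, so no cap applies.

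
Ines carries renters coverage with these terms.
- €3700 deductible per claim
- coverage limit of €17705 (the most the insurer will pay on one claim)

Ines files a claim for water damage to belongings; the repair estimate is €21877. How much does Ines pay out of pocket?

Subtract the deductible: €21877 − €3700 = €18177.
€18177 exceeds the €17705 limit, so the insurer pays the limit: €17705.
The tenant bears the rest of the original loss: €21877 − €17705 = €4172.

€4172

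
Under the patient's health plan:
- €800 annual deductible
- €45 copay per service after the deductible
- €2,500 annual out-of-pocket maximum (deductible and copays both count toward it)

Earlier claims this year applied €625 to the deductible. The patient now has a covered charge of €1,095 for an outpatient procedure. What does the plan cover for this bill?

€875

Deductible still to meet: €800 − €625 = €175.
That leaves €1,095 − €175 = €920 for the copay.
Copay on this service: €45.
That puts the patient's cost at €175 + €45 = €220 before any cap.
Year-to-date out-of-pocket becomes €625 + €220 = €845, still under the €2,500 maximum, so no cap applies.
The plan picks up €1,095 − €220 = €875.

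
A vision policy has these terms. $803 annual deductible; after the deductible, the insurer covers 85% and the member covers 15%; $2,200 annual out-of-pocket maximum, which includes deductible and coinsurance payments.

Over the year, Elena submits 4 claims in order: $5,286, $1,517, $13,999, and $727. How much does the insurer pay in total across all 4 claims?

Claim 1 ($5,286): deductible takes $803, $4,483 remains; member's 15% is $672.45. Cost to member: $1,475.45. OOP to date $1,475.45. Plan pays $5,286 − $1,475.45 = $3,810.55.
Claim 2 ($1,517): 15% coinsurance on $1,517 = $227.55. Cost to member: $227.55. OOP to date $1,703. Plan pays $1,517 − $227.55 = $1,289.45.
Claim 3 ($13,999): 15% coinsurance on $13,999 = $2,099.85. OOP would hit $3,802.85 > $2,200, so the cap limits the member to $2,200 − $1,703 = $497. Insurer: $13,999 − $497 = $13,502.
Claim 4 ($727): 15% coinsurance on $727 = $109.05. Adding that to $2,200 gives $2,309.05, past the $2,200 cap; member pays only $2,200 − $2,200 = $0. Insurer: $727 − $0 = $727.
Insurer total = bills − member's total = $21,529 − $2,200 = $19,329.

$19,329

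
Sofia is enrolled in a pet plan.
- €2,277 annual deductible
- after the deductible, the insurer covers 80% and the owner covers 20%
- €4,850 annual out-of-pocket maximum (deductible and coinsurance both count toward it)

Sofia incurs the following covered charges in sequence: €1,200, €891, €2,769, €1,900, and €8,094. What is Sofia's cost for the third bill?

Claim 1 (€1,200): fully absorbed by the deductible. Cost to owner: €1,200. OOP to date €1,200.
Claim 2 (€891): entire amount goes to the deductible. Cost to owner: €891. OOP to date €2,091.
Claim 3 (€2,769): €186 finishes the deductible; €2,583 goes to coinsurance; coinsurance €2,583 × 20% = €516.60. Cost to owner: €702.60. OOP to date €2,793.60.

€702.60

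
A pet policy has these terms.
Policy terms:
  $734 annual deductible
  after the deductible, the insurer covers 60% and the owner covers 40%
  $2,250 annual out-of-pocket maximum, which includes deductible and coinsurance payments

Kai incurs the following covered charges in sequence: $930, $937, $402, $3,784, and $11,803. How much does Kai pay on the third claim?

Bill 1, $930: deductible takes $734, $196 remains; coinsurance $196 × 40% = $78.40. Owner owes $812.40 (running OOP $812.40).
Bill 2, $937: deductible met; 40% of $937 = $374.80. Cost to owner: $374.80. OOP to date $1,187.20.
Bill 3, $402: 40% coinsurance on $402 = $160.80. Owner pays $160.80; OOP now $1,348.

$160.80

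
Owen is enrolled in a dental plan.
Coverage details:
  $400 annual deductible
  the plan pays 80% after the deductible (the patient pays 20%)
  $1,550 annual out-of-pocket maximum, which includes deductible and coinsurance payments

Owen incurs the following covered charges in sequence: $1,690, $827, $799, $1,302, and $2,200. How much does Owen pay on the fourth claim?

#1 ($1,690): $400 finishes the deductible; $1,290 goes to coinsurance; 20% of $1,290 = $258. Cost to patient: $658. OOP to date $658.
#2 ($827): deductible already satisfied, so patient's share is 20% × $827 = $165.40. Patient pays $165.40; OOP now $823.40.
#3 ($799): deductible met; 20% of $799 = $159.80. Cost to patient: $159.80. OOP to date $983.20.
#4 ($1,302): deductible already satisfied, so patient's share is 20% × $1,302 = $260.40. Patient owes $260.40 (running OOP $1,243.60).

$260.40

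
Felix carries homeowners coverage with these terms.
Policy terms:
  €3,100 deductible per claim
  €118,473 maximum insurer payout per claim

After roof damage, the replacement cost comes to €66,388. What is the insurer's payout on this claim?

€63,288

Less the €3,100 deductible: €66,388 − €3,100 = €63,288.
That's under the €118,473 cap, so the insurer reimburses the full €63,288.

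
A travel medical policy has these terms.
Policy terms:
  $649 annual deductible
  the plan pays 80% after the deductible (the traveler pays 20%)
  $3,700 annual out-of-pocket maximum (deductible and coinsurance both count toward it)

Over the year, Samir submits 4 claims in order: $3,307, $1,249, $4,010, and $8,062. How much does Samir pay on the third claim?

Claim 1 ($3,307): $649 finishes the deductible; $2,658 goes to coinsurance; 20% of $2,658 = $531.60. Traveler pays $1,180.60; OOP now $1,180.60.
Claim 2 ($1,249): 20% coinsurance on $1,249 = $249.80. Traveler owes $249.80 (running OOP $1,430.40).
Claim 3 ($4,010): 20% coinsurance on $4,010 = $802. Cost to traveler: $802. OOP to date $2,232.40.

$802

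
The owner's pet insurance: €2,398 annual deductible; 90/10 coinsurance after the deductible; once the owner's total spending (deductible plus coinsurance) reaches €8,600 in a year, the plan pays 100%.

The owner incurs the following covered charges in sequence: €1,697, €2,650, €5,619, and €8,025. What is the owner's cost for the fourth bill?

#1 (€1,697): all of it applies to the deductible. Cost to owner: €1,697. OOP to date €1,697.
#2 (€2,650): €701 finishes the deductible; €1,949 goes to coinsurance; coinsurance €1,949 × 10% = €194.90. Owner pays €895.90; OOP now €2,592.90.
#3 (€5,619): 10% coinsurance on €5,619 = €561.90. Owner pays €561.90; OOP now €3,154.80.
#4 (€8,025): 10% coinsurance on €8,025 = €802.50. Owner owes €802.50 (running OOP €3,957.30).

€802.50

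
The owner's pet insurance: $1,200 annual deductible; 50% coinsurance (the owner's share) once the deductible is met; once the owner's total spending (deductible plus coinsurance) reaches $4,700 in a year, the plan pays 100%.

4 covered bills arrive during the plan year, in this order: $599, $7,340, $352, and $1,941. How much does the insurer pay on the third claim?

Claim 1 — $599: entire amount goes to the deductible. Owner pays $599; OOP now $599. Insurer: $599 − $599 = $0.
Claim 2 — $7,340: $601 to deductible, leaving $6,739; owner's 50% is $3,369.50. Owner pays $3,970.50; OOP now $4,569.50. Insurer: $7,340 − $3,970.50 = $3,369.50.
Claim 3 — $352: deductible met; 50% of $352 = $176. OOP would hit $4,745.50 > $4,700, so the cap limits the owner to $4,700 − $4,569.50 = $130.50. Insurer: $352 − $130.50 = $221.50.

$221.50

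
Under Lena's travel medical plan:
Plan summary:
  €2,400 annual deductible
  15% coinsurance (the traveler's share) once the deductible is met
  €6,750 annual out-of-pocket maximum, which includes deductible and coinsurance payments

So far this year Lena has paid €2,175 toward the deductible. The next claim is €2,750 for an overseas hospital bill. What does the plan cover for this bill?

Deductible still to meet: €2,400 − €2,175 = €225.
The remaining €2,525 (= €2,750 − €225) moves to coinsurance.
Coinsurance: €2,525 × 15% = €378.75.
Traveler responsibility before any cap: €225 + €378.75 = €603.75.
Year-to-date out-of-pocket becomes €2,175 + €603.75 = €2,778.75, still under the €6,750 maximum, so no cap applies.
The plan picks up €2,750 − €603.75 = €2,146.25.

€2,146.25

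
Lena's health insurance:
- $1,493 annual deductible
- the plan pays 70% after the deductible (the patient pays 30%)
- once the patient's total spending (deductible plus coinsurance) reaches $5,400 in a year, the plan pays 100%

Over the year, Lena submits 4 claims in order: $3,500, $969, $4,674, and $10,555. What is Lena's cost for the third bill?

$1,402.20

Claim 1 ($3,500): $1,493 to deductible, leaving $2,007; patient's 30% is $602.10. Patient pays $2,095.10; OOP now $2,095.10.
Claim 2 ($969): 30% coinsurance on $969 = $290.70. Patient owes $290.70 (running OOP $2,385.80).
Claim 3 ($4,674): 30% coinsurance on $4,674 = $1,402.20. Patient owes $1,402.20 (running OOP $3,788).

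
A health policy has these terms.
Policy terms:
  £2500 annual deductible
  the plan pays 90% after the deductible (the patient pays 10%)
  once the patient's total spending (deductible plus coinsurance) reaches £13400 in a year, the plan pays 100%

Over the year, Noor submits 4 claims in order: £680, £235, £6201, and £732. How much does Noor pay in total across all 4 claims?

#1 (£680): entire amount goes to the deductible. Patient pays £680; OOP now £680.
#2 (£235): entire amount goes to the deductible. Patient owes £235 (running OOP £915).
#3 (£6201): £1585 to deductible, leaving £4616; coinsurance £4616 × 10% = £461.60. Patient pays £2046.60; OOP now £2961.60.
#4 (£732): deductible already satisfied, so patient's share is 10% × £732 = £73.20. Patient owes £73.20 (running OOP £3034.80).
Total paid by the patient: £680 + £235 + £2046.60 + £73.20 = £3034.80.

£3034.80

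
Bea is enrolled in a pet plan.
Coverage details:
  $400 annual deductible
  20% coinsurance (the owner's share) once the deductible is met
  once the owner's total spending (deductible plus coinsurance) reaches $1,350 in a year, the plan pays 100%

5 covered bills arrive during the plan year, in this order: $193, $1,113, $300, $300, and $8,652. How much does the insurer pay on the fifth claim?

Claim 1 ($193): all of it applies to the deductible. Owner pays $193; OOP now $193. Plan pays $193 − $193 = $0.
Claim 2 ($1,113): $207 finishes the deductible; $906 goes to coinsurance; 20% of $906 = $181.20. Cost to owner: $388.20. OOP to date $581.20. Plan pays $1,113 − $388.20 = $724.80.
Claim 3 ($300): 20% coinsurance on $300 = $60. Owner owes $60 (running OOP $641.20). Plan pays $300 − $60 = $240.
Claim 4 ($300): deductible already satisfied, so owner's share is 20% × $300 = $60. Cost to owner: $60. OOP to date $701.20. Plan pays $300 − $60 = $240.
Claim 5 ($8,652): 20% coinsurance on $8,652 = $1,730.40. Adding that to $701.20 gives $2,431.60, past the $1,350 cap; owner pays only $1,350 − $701.20 = $648.80. Insurer: $8,652 − $648.80 = $8,003.20.

$8,003.20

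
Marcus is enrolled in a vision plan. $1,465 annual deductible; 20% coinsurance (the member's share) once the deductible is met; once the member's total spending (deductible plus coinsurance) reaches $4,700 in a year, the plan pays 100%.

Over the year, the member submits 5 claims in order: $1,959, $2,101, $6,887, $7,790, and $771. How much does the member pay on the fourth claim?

$1,338.60

Claim 1 ($1,959): $1,465 finishes the deductible; $494 goes to coinsurance; member's 20% is $98.80. Member pays $1,563.80; OOP now $1,563.80.
Claim 2 ($2,101): deductible met; 20% of $2,101 = $420.20. Member owes $420.20 (running OOP $1,984).
Claim 3 ($6,887): 20% coinsurance on $6,887 = $1,377.40. Member pays $1,377.40; OOP now $3,361.40.
Claim 4 ($7,790): deductible already satisfied, so member's share is 20% × $7,790 = $1,558. That would push OOP to $4,919.40, over the $4,700 cap, so member pays $4,700 − $3,361.40 = $1,338.60.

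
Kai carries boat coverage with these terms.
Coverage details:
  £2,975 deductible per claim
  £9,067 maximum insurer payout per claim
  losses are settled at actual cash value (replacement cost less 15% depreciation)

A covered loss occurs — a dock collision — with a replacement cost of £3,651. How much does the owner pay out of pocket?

£3,522.65

At 15% depreciation, ACV = £3,651 − £547.65 = £3,103.35.
After the deductible, £3,103.35 − £2,975 = £128.35 remains.
That's under the £9,067 cap, so the insurer reimburses the full £128.35.
Out of pocket: £3,651 − £128.35 = £3,522.65.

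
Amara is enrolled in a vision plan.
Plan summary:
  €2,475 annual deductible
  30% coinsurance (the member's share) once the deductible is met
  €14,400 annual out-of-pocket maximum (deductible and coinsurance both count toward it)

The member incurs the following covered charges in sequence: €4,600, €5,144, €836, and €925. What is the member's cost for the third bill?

€250.80

#1 (€4,600): deductible takes €2,475, €2,125 remains; coinsurance €2,125 × 30% = €637.50. Member owes €3,112.50 (running OOP €3,112.50).
#2 (€5,144): deductible already satisfied, so member's share is 30% × €5,144 = €1,543.20. Cost to member: €1,543.20. OOP to date €4,655.70.
#3 (€836): deductible met; 30% of €836 = €250.80. Cost to member: €250.80. OOP to date €4,906.50.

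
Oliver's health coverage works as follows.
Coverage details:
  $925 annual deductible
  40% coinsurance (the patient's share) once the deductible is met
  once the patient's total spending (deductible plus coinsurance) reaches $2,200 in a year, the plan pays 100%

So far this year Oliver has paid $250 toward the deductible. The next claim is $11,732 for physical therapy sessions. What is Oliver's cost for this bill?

$1,950

$250 of the $925 deductible is already met, leaving $675.
The remaining $11,057 (= $11,732 − $675) moves to coinsurance.
Coinsurance: $11,057 × 40% = $4,422.80.
That puts the patient's cost at $675 + $4,422.80 = $5,097.80 before any cap.
Adding $5,097.80 to the $250 already spent would give $5,347.80, which exceeds the $2,200 cap; the patient pays just $2,200 − $250 = $1,950.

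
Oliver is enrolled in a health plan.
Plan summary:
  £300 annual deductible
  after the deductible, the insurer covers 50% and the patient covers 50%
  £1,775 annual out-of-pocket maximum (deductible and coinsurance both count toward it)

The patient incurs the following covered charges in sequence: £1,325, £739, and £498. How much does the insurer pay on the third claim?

£249

#1 (£1,325): deductible takes £300, £1,025 remains; coinsurance £1,025 × 50% = £512.50. Patient owes £812.50 (running OOP £812.50). Plan pays £1,325 − £812.50 = £512.50.
#2 (£739): 50% coinsurance on £739 = £369.50. Patient pays £369.50; OOP now £1,182. Insurer: £739 − £369.50 = £369.50.
#3 (£498): deductible already satisfied, so patient's share is 50% × £498 = £249. Patient owes £249 (running OOP £1,431). Plan pays £498 − £249 = £249.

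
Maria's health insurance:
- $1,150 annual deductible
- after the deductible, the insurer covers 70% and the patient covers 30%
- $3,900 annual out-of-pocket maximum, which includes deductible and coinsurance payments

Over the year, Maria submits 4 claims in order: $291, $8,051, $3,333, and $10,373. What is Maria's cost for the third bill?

$592.40

Claim 1 — $291: all of it applies to the deductible. Patient owes $291 (running OOP $291).
Claim 2 — $8,051: $859 finishes the deductible; $7,192 goes to coinsurance; patient's 30% is $2,157.60. Patient owes $3,016.60 (running OOP $3,307.60).
Claim 3 — $3,333: deductible already satisfied, so patient's share is 30% × $3,333 = $999.90. That would push OOP to $4,307.50, over the $3,900 cap, so patient pays $3,900 − $3,307.60 = $592.40.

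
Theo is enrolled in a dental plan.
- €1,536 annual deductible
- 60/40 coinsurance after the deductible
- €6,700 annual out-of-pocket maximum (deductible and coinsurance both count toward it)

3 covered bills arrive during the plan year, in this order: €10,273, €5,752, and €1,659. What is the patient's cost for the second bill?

Bill 1, €10,273: €1,536 to deductible, leaving €8,737; coinsurance €8,737 × 40% = €3,494.80. Patient owes €5,030.80 (running OOP €5,030.80).
Bill 2, €5,752: deductible met; 40% of €5,752 = €2,300.80. OOP would hit €7,331.60 > €6,700, so the cap limits the patient to €6,700 − €5,030.80 = €1,669.20.

€1,669.20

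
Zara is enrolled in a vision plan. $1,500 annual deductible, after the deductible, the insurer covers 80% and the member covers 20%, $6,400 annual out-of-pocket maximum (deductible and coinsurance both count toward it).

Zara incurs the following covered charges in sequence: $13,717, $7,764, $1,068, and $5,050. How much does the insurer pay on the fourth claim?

Claim 1 ($13,717): deductible takes $1,500, $12,217 remains; member's 20% is $2,443.40. Cost to member: $3,943.40. OOP to date $3,943.40. Plan pays $13,717 − $3,943.40 = $9,773.60.
Claim 2 ($7,764): deductible already satisfied, so member's share is 20% × $7,764 = $1,552.80. Member owes $1,552.80 (running OOP $5,496.20). Insurer: $7,764 − $1,552.80 = $6,211.20.
Claim 3 ($1,068): deductible already satisfied, so member's share is 20% × $1,068 = $213.60. Member pays $213.60; OOP now $5,709.80. Plan pays $1,068 − $213.60 = $854.40.
Claim 4 ($5,050): deductible met; 20% of $5,050 = $1,010. That would push OOP to $6,719.80, over the $6,400 cap, so member pays $6,400 − $5,709.80 = $690.20. Plan pays $5,050 − $690.20 = $4,359.80.

$4,359.80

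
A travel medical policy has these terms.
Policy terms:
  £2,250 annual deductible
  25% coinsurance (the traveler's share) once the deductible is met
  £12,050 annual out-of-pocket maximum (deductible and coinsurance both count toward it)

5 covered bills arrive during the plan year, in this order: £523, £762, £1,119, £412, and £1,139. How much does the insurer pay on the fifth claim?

£854.25

#1 (£523): fully absorbed by the deductible. Traveler pays £523; OOP now £523. Insurer: £523 − £523 = £0.
#2 (£762): entire amount goes to the deductible. Traveler owes £762 (running OOP £1,285). Insurer: £762 − £762 = £0.
#3 (£1,119): £965 to deductible, leaving £154; 25% of £154 = £38.50. Traveler owes £1,003.50 (running OOP £2,288.50). Plan pays £1,119 − £1,003.50 = £115.50.
#4 (£412): deductible met; 25% of £412 = £103. Traveler pays £103; OOP now £2,391.50. Insurer: £412 − £103 = £309.
#5 (£1,139): deductible met; 25% of £1,139 = £284.75. Cost to traveler: £284.75. OOP to date £2,676.25. Plan pays £1,139 − £284.75 = £854.25.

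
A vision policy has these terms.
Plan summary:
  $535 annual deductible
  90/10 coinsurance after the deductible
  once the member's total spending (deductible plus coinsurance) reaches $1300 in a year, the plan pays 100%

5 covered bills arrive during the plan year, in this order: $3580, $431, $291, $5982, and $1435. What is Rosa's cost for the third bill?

$29.10

Claim 1 — $3580: deductible takes $535, $3045 remains; coinsurance $3045 × 10% = $304.50. Member pays $839.50; OOP now $839.50.
Claim 2 — $431: 10% coinsurance on $431 = $43.10. Cost to member: $43.10. OOP to date $882.60.
Claim 3 — $291: 10% coinsurance on $291 = $29.10. Member pays $29.10; OOP now $911.70.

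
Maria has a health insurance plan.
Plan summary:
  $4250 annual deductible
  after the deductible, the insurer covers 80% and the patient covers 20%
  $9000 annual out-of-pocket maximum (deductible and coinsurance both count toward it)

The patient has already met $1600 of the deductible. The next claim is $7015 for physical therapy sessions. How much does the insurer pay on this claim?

Remaining deductible: $4250 − $1600 = $2650.
That leaves $7015 − $2650 = $4365 for coinsurance.
Patient's 20% share of $4365 is $873.
So the patient owes $2650 + $873 = $3523 before any cap.
Year-to-date out-of-pocket becomes $1600 + $3523 = $5123, still under the $9000 maximum, so no cap applies.
The insurer covers the remainder: $7015 − $3523 = $3492.

$3492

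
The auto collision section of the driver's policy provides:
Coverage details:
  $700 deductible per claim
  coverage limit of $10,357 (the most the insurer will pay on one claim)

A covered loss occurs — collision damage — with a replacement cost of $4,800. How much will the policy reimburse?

$4,100

Subtract the deductible: $4,800 − $700 = $4,100.
$4,100 is within the $10,357 limit, so the insurer pays $4,100.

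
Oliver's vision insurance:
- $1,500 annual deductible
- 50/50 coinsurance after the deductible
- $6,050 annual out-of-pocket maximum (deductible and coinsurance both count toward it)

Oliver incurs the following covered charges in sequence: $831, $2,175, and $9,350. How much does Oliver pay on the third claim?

$3,797

Claim 1 ($831): entire amount goes to the deductible. Member owes $831 (running OOP $831).
Claim 2 ($2,175): deductible takes $669, $1,506 remains; 50% of $1,506 = $753. Member pays $1,422; OOP now $2,253.
Claim 3 ($9,350): deductible already satisfied, so member's share is 50% × $9,350 = $4,675. OOP would hit $6,928 > $6,050, so the cap limits the member to $6,050 − $2,253 = $3,797.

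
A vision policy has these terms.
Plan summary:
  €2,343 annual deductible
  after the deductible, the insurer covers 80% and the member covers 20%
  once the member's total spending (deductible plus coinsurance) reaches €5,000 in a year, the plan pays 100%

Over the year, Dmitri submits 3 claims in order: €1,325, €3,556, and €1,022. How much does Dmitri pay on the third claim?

Claim 1 — €1,325: all of it applies to the deductible. Member owes €1,325 (running OOP €1,325).
Claim 2 — €3,556: €1,018 finishes the deductible; €2,538 goes to coinsurance; coinsurance €2,538 × 20% = €507.60. Member owes €1,525.60 (running OOP €2,850.60).
Claim 3 — €1,022: 20% coinsurance on €1,022 = €204.40. Cost to member: €204.40. OOP to date €3,055.

€204.40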